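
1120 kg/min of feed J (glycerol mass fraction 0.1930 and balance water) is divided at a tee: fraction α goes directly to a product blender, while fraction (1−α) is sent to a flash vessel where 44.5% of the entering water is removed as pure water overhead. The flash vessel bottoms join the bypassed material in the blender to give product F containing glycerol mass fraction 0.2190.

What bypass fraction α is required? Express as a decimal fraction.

0.669

All 1120×0.193 = 216.16 kg/min of glycerol reaches F, so F = 216.16/0.219 = 987.03 kg/min and vapour = 132.97 kg/min.
The evaporator receives (1−α)·1120 of feed at 0.807 water and removes 0.445 of that water:
0.445×0.807×(1−α)×1120 = 132.97
(1−α) = 132.97/402.21 = 0.3306;  α = 0.6694.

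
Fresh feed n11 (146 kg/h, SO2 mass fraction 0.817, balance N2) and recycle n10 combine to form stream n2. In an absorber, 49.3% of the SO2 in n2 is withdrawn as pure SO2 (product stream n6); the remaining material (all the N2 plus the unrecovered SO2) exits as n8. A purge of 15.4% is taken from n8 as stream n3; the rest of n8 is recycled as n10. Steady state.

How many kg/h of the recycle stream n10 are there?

N2 enters only via n11 and leaves only via the purge: 146×0.183 = 0.154×(N2 in n8), and the absorber passes all N2, so N2 in n2 = N2 in n8 = 173.49 kg/h.
SO2 in n2: m_A = 146×0.817 + (1−0.154)·(1−0.493)·m_A, so m_A = 119.28/0.5711 = 208.87 kg/h.
n8 = (1−0.493)×208.87 + 173.49 = 279.39 kg/h.
Recycle n10 = (1−0.154)×279.39 = 236.37 kg/h.

236.4 kg/h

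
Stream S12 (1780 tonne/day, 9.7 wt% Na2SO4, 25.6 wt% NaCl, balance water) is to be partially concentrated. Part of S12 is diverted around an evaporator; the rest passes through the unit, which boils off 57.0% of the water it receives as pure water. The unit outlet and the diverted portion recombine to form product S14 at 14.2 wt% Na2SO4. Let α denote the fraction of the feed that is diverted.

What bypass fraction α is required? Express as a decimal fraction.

All 1780×0.097 = 172.66 tonne/day of Na2SO4 reaches S14, so S14 = 172.66/0.142 = 1215.9 tonne/day and vapour = 564.08 tonne/day.
The evaporator receives (1−α)·1780 of feed at 0.647 water and removes 0.570 of that water:
0.570×0.647×(1−α)×1780 = 564.08
(1−α) = 564.08/656.45 = 0.8593;  α = 0.1407.

0.141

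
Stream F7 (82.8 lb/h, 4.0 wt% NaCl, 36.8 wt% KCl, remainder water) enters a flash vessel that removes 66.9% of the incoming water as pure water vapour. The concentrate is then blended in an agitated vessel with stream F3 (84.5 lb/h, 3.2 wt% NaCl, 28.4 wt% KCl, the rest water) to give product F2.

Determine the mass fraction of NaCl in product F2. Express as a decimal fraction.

0.0447

Vapour removed = 0.669×0.592×82.8 = 32.793 lb/h; concentrate = 50.007 lb/h.
NaCl reaching the mixer = 3.312 (from concentrate) + 84.5×0.032 = 6.016 lb/h.
Product flow = 50.007 + 84.5 = 134.51 lb/h; NaCl fraction = 0.0447.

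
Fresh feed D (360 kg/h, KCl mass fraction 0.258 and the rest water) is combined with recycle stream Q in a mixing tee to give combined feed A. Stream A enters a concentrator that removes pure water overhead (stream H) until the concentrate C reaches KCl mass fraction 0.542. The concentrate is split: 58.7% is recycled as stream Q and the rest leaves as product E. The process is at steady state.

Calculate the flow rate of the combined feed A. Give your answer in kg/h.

Overall KCl balance (none leaves overhead): KCl in fresh feed = KCl in product, i.e. 360×0.258 = (1−0.587)·C·0.542.
C = 92.88/(0.542×0.413) = 414.93 kg/h.
Recycle Q = 0.587×414.93 = 243.56 kg/h.
Combined feed A = 360 + 243.56 = 603.56 kg/h.

603.6 kg/h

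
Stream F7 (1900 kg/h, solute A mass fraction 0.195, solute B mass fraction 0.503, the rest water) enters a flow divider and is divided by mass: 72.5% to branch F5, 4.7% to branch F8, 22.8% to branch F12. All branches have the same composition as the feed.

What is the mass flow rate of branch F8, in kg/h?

89.3 kg/h

Branch F8 flow = 0.047×1900 = 89.3 kg/h.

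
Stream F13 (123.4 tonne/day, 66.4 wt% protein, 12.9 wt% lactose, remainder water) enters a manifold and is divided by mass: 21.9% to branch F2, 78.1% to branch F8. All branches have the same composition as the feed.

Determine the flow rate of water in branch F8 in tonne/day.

19.95 tonne/day

Branch F8 total = 0.781×123.4 = 96.375 tonne/day.
water in F8 = 0.207×96.375 = 19.95 tonne/day.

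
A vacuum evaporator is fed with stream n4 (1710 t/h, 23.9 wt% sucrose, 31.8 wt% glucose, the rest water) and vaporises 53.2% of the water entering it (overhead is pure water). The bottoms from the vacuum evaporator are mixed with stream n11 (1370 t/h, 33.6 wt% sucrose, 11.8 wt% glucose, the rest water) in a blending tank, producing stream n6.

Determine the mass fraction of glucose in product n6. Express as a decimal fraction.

0.2635

Vapour removed = 0.532×0.443×1710 = 403.01 t/h; concentrate = 1307 t/h.
glucose reaching the mixer = 543.78 (from concentrate) + 1370×0.118 = 705.44 t/h.
Product flow = 1307 + 1370 = 2677 t/h; glucose fraction = 0.2635.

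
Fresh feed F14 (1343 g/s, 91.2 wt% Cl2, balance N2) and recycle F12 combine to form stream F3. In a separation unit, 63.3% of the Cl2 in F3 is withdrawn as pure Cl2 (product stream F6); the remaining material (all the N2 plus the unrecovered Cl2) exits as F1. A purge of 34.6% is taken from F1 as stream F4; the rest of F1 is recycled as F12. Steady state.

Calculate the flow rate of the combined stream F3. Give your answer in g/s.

1953 g/s

N2 enters only via F14 and leaves only via the purge: 1343×0.088 = 0.346×(N2 in F1), and the separation unit passes all N2, so N2 in F3 = N2 in F1 = 341.57 g/s.
Cl2 in F3: m_A = 1343×0.912 + (1−0.346)·(1−0.633)·m_A, so m_A = 1224.8/0.7600 = 1611.6 g/s.
F3 = 1611.6 + 341.57 = 1953.2 g/s.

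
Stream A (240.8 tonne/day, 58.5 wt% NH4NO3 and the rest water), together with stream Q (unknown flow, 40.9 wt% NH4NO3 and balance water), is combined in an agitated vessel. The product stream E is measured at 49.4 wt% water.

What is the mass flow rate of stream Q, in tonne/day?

196.1 tonne/day

Let Q be the unknown flow. Total out = 240.8 + Q.
water balance: 99.932 + 0.591·Q = 0.494·(240.8 + Q)
(0.591 − 0.494)·Q = 0.494×240.8 − 99.932 = 19.023
Q = 19.023 / 0.097 = 196.12 tonne/day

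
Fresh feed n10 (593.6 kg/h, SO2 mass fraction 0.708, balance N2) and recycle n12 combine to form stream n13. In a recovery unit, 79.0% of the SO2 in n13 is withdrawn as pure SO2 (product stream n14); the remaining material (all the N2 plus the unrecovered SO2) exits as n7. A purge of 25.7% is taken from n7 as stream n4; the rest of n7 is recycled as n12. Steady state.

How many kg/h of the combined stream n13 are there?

1172 kg/h

N2 enters only via n10 and leaves only via the purge: 593.6×0.292 = 0.257×(N2 in n7), and the recovery unit passes all N2, so N2 in n13 = N2 in n7 = 674.44 kg/h.
SO2 in n13: m_A = 593.6×0.708 + (1−0.257)·(1−0.790)·m_A, so m_A = 420.27/0.8440 = 497.97 kg/h.
n13 = 497.97 + 674.44 = 1172.4 kg/h.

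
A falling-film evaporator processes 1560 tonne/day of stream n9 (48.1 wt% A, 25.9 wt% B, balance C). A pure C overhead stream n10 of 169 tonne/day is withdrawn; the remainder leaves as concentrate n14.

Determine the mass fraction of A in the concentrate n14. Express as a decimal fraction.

0.5394

A is not removed: 1560×0.481 = 750.36 tonne/day of A enters n14.
Concentrate = 1560 − 169 = 1391 tonne/day.
Mass fraction = 750.36/1391 = 0.5394.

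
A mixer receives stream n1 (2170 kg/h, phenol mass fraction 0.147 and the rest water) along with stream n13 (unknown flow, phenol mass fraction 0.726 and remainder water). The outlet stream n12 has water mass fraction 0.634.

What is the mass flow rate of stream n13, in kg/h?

1320 kg/h

Let n13 be the unknown flow. Total out = 2170 + n13.
water balance: 1851 + 0.274·n13 = 0.634·(2170 + n13)
(0.274 − 0.634)·n13 = 0.634×2170 − 1851 = -475.23
n13 = -475.23 / -0.360 = 1320.1 kg/h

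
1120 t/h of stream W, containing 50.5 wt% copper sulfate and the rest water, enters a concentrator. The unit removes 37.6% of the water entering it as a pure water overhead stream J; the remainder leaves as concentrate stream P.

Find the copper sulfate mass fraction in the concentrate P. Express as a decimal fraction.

copper sulfate is not removed: 1120×0.505 = 565.6 t/h of copper sulfate enters P.
water entering = 1120×0.495 = 554.4 t/h; overhead removed = 0.376×554.4 = 208.45 t/h.
Concentrate = 1120 − 208.45 = 911.55 t/h.
Mass fraction = 565.6/911.55 = 0.620.

0.620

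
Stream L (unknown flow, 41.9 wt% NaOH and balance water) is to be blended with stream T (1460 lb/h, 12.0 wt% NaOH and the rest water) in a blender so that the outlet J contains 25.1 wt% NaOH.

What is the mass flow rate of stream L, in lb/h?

Let L be the unknown flow. Total out = 1460 + L.
NaOH balance: 175.2 + 0.419·L = 0.251·(1460 + L)
(0.419 − 0.251)·L = 0.251×1460 − 175.2 = 191.26
L = 191.26 / 0.168 = 1138.5 lb/h

1138 lb/h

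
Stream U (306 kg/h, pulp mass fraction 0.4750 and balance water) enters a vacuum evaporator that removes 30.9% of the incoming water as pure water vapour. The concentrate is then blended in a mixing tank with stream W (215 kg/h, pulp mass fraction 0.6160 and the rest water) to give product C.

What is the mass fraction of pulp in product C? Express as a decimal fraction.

Vapour removed = 0.309×0.525×306 = 49.641 kg/h; concentrate = 256.36 kg/h.
pulp reaching the mixer = 145.35 (from concentrate) + 215×0.616 = 277.79 kg/h.
Product flow = 256.36 + 215 = 471.36 kg/h; pulp fraction = 0.5893.

0.5893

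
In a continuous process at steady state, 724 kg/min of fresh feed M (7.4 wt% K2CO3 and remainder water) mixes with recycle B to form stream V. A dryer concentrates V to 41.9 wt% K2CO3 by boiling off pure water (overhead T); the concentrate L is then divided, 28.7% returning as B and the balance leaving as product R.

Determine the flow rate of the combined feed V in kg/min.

775.5 kg/min

Overall K2CO3 balance (none leaves overhead): K2CO3 in fresh feed = K2CO3 in product, i.e. 724×0.074 = (1−0.287)·L·0.419.
L = 53.576/(0.419×0.713) = 179.34 kg/min.
Recycle B = 0.287×179.34 = 51.469 kg/min.
Combined feed V = 724 + 51.469 = 775.47 kg/min.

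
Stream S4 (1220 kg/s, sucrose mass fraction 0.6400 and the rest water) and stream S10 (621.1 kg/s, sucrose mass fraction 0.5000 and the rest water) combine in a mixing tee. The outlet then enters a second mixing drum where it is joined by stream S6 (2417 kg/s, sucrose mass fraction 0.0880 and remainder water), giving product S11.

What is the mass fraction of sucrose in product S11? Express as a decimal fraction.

0.3063

Overall, product flow = 4258.1 kg/s.
sucrose in = 1220×0.640 + 621.1×0.500 + 2417×0.088 = 1304 kg/s.
sucrose fraction in S11 = 0.3063.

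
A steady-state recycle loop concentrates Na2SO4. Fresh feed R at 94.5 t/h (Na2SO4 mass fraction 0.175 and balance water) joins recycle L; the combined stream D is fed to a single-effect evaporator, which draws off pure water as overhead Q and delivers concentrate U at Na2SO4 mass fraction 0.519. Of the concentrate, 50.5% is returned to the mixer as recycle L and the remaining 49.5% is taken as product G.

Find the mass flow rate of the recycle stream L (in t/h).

Overall Na2SO4 balance (none leaves overhead): Na2SO4 in fresh feed = Na2SO4 in product, i.e. 94.5×0.175 = (1−0.505)·U·0.519.
U = 16.537/(0.519×0.495) = 64.372 t/h.
Recycle L = 0.505×64.372 = 32.508 t/h.

32.51 t/h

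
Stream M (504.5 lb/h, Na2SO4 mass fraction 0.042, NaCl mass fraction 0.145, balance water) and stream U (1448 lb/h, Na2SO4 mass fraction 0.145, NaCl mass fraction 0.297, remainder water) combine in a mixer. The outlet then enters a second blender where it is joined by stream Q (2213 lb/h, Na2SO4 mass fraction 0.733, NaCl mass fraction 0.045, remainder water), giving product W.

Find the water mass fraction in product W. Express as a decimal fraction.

0.410

Overall, product flow = 4165.5 lb/h.
water in = 504.5×0.813 + 1448×0.558 + 2213×0.222 = 1709.4 lb/h.
water fraction in W = 0.410.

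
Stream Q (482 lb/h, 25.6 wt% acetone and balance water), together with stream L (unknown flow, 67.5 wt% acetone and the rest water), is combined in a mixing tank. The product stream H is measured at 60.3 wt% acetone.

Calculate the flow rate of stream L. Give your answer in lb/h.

Let L be the unknown flow. Total out = 482 + L.
acetone balance: 123.39 + 0.675·L = 0.603·(482 + L)
(0.675 − 0.603)·L = 0.603×482 − 123.39 = 167.25
L = 167.25 / 0.072 = 2323 lb/h

2323 lb/h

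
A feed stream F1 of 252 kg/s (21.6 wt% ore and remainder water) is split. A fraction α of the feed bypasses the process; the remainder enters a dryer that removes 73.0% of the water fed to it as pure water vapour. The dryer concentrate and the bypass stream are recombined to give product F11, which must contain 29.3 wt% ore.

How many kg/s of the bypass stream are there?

All 252×0.216 = 54.432 kg/s of ore reaches F11, so F11 = 54.432/0.293 = 185.77 kg/s and vapour = 66.225 kg/s.
The evaporator receives (1−α)·252 of feed at 0.784 water and removes 0.730 of that water:
0.730×0.784×(1−α)×252 = 66.225
(1−α) = 66.225/144.22 = 0.4592;  α = 0.5408.
Bypass flow = 0.5408×252 = 136.29 kg/s.

136.3 kg/s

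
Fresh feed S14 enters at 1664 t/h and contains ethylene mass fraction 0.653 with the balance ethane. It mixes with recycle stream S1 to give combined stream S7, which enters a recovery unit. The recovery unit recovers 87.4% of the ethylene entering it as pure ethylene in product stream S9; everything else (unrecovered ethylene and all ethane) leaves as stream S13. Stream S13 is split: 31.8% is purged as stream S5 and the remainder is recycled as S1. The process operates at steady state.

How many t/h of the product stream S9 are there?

1039 t/h

ethylene in S7: m_A = 1664×0.653 + (1−0.318)·(1−0.874)·m_A, so m_A = 1086.6/0.9141 = 1188.7 t/h.
Product S9 = 0.874×1188.7 = 1039 t/h.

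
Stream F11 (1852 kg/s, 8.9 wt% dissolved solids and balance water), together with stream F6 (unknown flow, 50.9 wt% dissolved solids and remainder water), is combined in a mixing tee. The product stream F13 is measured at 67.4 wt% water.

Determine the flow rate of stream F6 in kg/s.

Let F6 be the unknown flow. Total out = 1852 + F6.
water balance: 1687.2 + 0.491·F6 = 0.674·(1852 + F6)
(0.491 − 0.674)·F6 = 0.674×1852 − 1687.2 = -438.92
F6 = -438.92 / -0.183 = 2398.5 kg/s

2398 kg/s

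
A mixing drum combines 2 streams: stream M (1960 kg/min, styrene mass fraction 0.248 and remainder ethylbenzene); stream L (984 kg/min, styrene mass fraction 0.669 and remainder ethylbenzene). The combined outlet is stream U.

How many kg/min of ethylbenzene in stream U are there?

ethylbenzene out = ethylbenzene in = 1960×0.752 + 984×0.331 = 1799.6 kg/min.

1800 kg/min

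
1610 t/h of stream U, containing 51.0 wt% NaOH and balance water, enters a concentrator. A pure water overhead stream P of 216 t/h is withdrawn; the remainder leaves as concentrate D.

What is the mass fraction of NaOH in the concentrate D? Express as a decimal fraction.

0.589

NaOH is not removed: 1610×0.510 = 821.1 t/h of NaOH enters D.
Concentrate = 1610 − 216 = 1394 t/h.
Mass fraction = 821.1/1394 = 0.589.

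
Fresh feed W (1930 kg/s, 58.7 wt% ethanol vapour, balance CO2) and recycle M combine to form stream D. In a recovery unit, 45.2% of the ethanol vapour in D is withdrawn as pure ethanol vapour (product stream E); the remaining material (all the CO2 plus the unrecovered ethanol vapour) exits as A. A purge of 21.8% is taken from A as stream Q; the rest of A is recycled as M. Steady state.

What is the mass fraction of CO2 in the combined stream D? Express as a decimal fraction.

0.648

CO2 enters only via W and leaves only via the purge: 1930×0.413 = 0.218×(CO2 in A), and the recovery unit passes all CO2, so CO2 in D = CO2 in A = 3656.4 kg/s.
ethanol vapour in D: m_A = 1930×0.587 + (1−0.218)·(1−0.452)·m_A, so m_A = 1132.9/0.5715 = 1982.5 kg/s.
D = 1982.5 + 3656.4 = 5638.8 kg/s.
CO2 fraction in D = 3656.4/5638.8 = 0.648.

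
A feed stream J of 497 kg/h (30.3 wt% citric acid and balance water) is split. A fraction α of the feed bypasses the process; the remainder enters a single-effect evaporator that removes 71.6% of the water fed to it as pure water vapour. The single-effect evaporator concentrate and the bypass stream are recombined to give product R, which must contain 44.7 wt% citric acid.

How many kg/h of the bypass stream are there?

All 497×0.303 = 150.59 kg/h of citric acid reaches R, so R = 150.59/0.447 = 336.89 kg/h and vapour = 160.11 kg/h.
The evaporator receives (1−α)·497 of feed at 0.697 water and removes 0.716 of that water:
0.716×0.697×(1−α)×497 = 160.11
(1−α) = 160.11/248.03 = 0.6455;  α = 0.3545.
Bypass flow = 0.3545×497 = 176.18 kg/h.

176.2 kg/h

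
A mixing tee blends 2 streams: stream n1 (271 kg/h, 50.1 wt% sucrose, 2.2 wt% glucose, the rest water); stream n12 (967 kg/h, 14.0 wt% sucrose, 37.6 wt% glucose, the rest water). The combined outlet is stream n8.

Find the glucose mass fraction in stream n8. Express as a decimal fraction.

0.299

Total flow out = 271 + 967 = 1238 kg/h.
glucose in = 271×0.022 + 967×0.376 = 369.55 kg/h.
glucose mass fraction in n8 = 369.55/1238 = 0.299.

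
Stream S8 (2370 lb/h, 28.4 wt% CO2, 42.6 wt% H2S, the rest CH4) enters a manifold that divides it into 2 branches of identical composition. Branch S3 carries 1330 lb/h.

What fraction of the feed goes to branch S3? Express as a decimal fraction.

Fraction to S3 = 1330/2370 = 0.5612.

0.561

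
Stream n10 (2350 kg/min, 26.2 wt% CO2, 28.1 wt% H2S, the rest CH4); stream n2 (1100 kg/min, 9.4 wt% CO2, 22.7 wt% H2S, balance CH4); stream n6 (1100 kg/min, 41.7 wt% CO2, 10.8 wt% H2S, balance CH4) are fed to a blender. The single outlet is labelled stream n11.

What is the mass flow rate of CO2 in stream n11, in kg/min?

1178 kg/min

CO2 out = CO2 in = 2350×0.262 + 1100×0.094 + 1100×0.417 = 1177.8 kg/min.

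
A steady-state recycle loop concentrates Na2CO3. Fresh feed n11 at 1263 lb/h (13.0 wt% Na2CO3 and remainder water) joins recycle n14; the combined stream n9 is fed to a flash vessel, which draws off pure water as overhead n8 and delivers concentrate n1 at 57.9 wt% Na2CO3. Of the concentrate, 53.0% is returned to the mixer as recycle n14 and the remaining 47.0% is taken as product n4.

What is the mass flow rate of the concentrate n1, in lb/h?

603.4 lb/h

Overall Na2CO3 balance (none leaves overhead): Na2CO3 in fresh feed = Na2CO3 in product, i.e. 1263×0.130 = (1−0.530)·n1·0.579.
n1 = 164.19/(0.579×0.470) = 603.35 lb/h.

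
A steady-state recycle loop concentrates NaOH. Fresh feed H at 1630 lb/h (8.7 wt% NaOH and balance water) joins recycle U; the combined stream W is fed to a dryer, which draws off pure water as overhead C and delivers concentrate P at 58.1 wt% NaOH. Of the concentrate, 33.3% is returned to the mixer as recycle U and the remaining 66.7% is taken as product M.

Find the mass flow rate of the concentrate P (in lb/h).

Overall NaOH balance (none leaves overhead): NaOH in fresh feed = NaOH in product, i.e. 1630×0.087 = (1−0.333)·P·0.581.
P = 141.81/(0.581×0.667) = 365.94 lb/h.

365.9 lb/h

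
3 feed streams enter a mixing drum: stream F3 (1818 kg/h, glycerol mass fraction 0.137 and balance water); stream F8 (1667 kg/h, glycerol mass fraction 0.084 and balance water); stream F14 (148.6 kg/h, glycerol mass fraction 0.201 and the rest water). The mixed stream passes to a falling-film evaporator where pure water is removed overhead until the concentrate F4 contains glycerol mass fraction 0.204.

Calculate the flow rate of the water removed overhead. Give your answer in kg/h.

1580 kg/h

glycerol entering = 1818×0.137 + 1667×0.084 + 148.6×0.201 = 418.96 kg/h.
All glycerol reports to F4, so F4 = 418.96/0.204 = 2053.7 kg/h.
Total feed = 3633.6 kg/h; overhead = 3633.6 − 2053.7 = 1579.9 kg/h.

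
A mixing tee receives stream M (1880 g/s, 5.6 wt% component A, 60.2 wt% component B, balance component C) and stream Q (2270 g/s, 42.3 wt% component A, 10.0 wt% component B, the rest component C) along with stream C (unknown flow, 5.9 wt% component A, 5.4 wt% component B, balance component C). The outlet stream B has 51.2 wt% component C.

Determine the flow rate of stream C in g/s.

Let C be the unknown flow. Total out = 4150 + C.
component C balance: 1725.8 + 0.887·C = 0.512·(4150 + C)
(0.887 − 0.512)·C = 0.512×4150 − 1725.8 = 399.05
C = 399.05 / 0.375 = 1064.1 g/s

1064 g/s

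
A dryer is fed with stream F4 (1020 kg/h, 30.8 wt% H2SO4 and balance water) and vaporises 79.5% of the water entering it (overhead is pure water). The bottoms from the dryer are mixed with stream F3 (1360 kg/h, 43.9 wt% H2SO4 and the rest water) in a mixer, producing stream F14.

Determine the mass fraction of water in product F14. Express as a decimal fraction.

Vapour removed = 0.795×0.692×1020 = 561.14 kg/h; concentrate = 458.86 kg/h.
water reaching the mixer = 144.7 (from concentrate) + 1360×0.561 = 907.66 kg/h.
Product flow = 458.86 + 1360 = 1818.9 kg/h; water fraction = 0.499.

0.499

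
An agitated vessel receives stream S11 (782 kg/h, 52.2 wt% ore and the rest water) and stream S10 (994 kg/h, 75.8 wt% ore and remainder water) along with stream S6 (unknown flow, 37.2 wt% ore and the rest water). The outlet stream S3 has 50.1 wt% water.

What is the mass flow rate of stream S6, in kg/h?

2169 kg/h

Let S6 be the unknown flow. Total out = 1776 + S6.
water balance: 614.34 + 0.628·S6 = 0.501·(1776 + S6)
(0.628 − 0.501)·S6 = 0.501×1776 − 614.34 = 275.43
S6 = 275.43 / 0.127 = 2168.8 kg/h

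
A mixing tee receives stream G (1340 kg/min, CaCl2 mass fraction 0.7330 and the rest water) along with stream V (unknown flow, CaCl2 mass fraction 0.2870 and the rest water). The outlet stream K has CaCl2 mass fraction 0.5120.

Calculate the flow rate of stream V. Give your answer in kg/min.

1316 kg/min

Let V be the unknown flow. Total out = 1340 + V.
CaCl2 balance: 982.22 + 0.287·V = 0.512·(1340 + V)
(0.287 − 0.512)·V = 0.512×1340 − 982.22 = -296.14
V = -296.14 / -0.225 = 1316.2 kg/min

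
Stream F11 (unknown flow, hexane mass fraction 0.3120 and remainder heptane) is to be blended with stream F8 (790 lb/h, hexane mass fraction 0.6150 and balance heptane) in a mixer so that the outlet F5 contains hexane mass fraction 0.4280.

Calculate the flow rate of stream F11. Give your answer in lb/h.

Let F11 be the unknown flow. Total out = 790 + F11.
hexane balance: 485.85 + 0.312·F11 = 0.428·(790 + F11)
(0.312 − 0.428)·F11 = 0.428×790 − 485.85 = -147.73
F11 = -147.73 / -0.116 = 1273.5 lb/h

1274 lb/h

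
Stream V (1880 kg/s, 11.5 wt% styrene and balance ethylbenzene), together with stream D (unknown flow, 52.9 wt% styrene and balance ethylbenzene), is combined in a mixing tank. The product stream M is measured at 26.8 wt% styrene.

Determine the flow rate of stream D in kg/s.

1102 kg/s

Let D be the unknown flow. Total out = 1880 + D.
styrene balance: 216.2 + 0.529·D = 0.268·(1880 + D)
(0.529 − 0.268)·D = 0.268×1880 − 216.2 = 287.64
D = 287.64 / 0.261 = 1102.1 kg/s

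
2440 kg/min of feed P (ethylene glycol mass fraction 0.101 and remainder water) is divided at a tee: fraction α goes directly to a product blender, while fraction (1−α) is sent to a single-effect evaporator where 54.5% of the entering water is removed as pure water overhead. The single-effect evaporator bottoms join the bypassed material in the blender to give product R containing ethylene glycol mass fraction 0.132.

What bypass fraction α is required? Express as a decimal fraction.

0.521

All 2440×0.101 = 246.44 kg/min of ethylene glycol reaches R, so R = 246.44/0.132 = 1867 kg/min and vapour = 573.03 kg/min.
The evaporator receives (1−α)·2440 of feed at 0.899 water and removes 0.545 of that water:
0.545×0.899×(1−α)×2440 = 573.03
(1−α) = 573.03/1195.5 = 0.4793;  α = 0.5207.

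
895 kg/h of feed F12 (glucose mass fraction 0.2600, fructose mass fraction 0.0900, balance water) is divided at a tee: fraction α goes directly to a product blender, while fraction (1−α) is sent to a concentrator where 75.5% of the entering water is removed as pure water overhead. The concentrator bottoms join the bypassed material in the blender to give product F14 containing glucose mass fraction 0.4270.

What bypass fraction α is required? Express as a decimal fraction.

0.203

All 895×0.260 = 232.7 kg/h of glucose reaches F14, so F14 = 232.7/0.427 = 544.96 kg/h and vapour = 350.04 kg/h.
The evaporator receives (1−α)·895 of feed at 0.650 water and removes 0.755 of that water:
0.755×0.650×(1−α)×895 = 350.04
(1−α) = 350.04/439.22 = 0.7969;  α = 0.2031.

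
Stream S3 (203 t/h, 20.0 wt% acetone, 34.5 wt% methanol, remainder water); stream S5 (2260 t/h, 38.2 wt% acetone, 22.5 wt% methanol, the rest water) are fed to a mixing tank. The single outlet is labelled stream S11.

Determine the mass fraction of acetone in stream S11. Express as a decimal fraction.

Total flow out = 203 + 2260 = 2463 t/h.
acetone in = 203×0.200 + 2260×0.382 = 903.92 t/h.
acetone mass fraction in S11 = 903.92/2463 = 0.3670.

0.3670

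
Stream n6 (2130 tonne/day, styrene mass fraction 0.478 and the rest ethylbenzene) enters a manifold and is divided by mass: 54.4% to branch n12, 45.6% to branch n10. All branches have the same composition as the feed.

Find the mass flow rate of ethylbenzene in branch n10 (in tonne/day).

Branch n10 total = 0.456×2130 = 971.28 tonne/day.
ethylbenzene in n10 = 0.522×971.28 = 507.01 tonne/day.

507 tonne/day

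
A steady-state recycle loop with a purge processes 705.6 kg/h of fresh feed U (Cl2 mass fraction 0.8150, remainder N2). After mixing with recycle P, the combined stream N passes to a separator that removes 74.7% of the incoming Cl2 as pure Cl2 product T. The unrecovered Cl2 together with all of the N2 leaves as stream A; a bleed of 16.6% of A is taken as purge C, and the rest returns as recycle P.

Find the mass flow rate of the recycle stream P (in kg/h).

N2 enters only via U and leaves only via the purge: 705.6×0.185 = 0.166×(N2 in A), and the separator passes all N2, so N2 in N = N2 in A = 786.36 kg/h.
Cl2 in N: m_A = 705.6×0.815 + (1−0.166)·(1−0.747)·m_A, so m_A = 575.06/0.7890 = 728.85 kg/h.
A = (1−0.747)×728.85 + 786.36 = 970.76 kg/h.
Recycle P = (1−0.166)×970.76 = 809.62 kg/h.

809.6 kg/h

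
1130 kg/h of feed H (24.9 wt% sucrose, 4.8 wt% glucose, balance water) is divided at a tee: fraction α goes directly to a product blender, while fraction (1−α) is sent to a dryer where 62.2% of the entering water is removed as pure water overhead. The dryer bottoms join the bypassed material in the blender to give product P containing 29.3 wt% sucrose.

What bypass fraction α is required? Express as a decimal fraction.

0.657

All 1130×0.249 = 281.37 kg/h of sucrose reaches P, so P = 281.37/0.293 = 960.31 kg/h and vapour = 169.69 kg/h.
The evaporator receives (1−α)·1130 of feed at 0.703 water and removes 0.622 of that water:
0.622×0.703×(1−α)×1130 = 169.69
(1−α) = 169.69/494.11 = 0.3434;  α = 0.6566.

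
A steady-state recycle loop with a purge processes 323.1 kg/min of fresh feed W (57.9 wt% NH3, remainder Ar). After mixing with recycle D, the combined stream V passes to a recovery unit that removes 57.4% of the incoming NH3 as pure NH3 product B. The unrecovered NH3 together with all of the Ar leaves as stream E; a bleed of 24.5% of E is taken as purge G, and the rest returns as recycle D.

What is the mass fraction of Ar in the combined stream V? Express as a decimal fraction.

Ar enters only via W and leaves only via the purge: 323.1×0.421 = 0.245×(Ar in E), and the recovery unit passes all Ar, so Ar in V = Ar in E = 555.2 kg/min.
NH3 in V: m_A = 323.1×0.579 + (1−0.245)·(1−0.574)·m_A, so m_A = 187.07/0.6784 = 275.77 kg/min.
V = 275.77 + 555.2 = 830.98 kg/min.
Ar fraction in V = 555.2/830.98 = 0.668.

0.668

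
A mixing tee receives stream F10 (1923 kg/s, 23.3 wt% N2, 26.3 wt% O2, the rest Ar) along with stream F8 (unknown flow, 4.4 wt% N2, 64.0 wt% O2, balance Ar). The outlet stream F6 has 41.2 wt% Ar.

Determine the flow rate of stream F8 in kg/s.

1843 kg/s

Let F8 be the unknown flow. Total out = 1923 + F8.
Ar balance: 969.19 + 0.316·F8 = 0.412·(1923 + F8)
(0.316 − 0.412)·F8 = 0.412×1923 − 969.19 = -176.92
F8 = -176.92 / -0.096 = 1842.9 kg/s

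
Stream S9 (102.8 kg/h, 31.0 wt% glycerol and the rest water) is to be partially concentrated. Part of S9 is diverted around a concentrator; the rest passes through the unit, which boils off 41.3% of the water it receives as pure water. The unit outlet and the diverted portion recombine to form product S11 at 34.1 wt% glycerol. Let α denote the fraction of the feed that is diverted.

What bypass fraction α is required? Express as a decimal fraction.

0.681

All 102.8×0.310 = 31.868 kg/h of glycerol reaches S11, so S11 = 31.868/0.341 = 93.455 kg/h and vapour = 9.3455 kg/h.
The evaporator receives (1−α)·102.8 of feed at 0.690 water and removes 0.413 of that water:
0.413×0.690×(1−α)×102.8 = 9.3455
(1−α) = 9.3455/29.295 = 0.3190;  α = 0.6810.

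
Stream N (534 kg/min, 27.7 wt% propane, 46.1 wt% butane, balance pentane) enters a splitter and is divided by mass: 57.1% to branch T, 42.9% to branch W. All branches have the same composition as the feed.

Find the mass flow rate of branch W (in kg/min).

229.1 kg/min

Branch W flow = 0.429×534 = 229.09 kg/min.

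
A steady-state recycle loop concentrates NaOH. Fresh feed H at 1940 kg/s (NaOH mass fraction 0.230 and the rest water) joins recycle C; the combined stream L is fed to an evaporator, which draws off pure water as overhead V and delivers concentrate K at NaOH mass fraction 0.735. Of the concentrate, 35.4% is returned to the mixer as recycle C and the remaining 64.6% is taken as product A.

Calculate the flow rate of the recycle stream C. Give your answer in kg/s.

Overall NaOH balance (none leaves overhead): NaOH in fresh feed = NaOH in product, i.e. 1940×0.230 = (1−0.354)·K·0.735.
K = 446.2/(0.735×0.646) = 939.74 kg/s.
Recycle C = 0.354×939.74 = 332.67 kg/s.

332.7 kg/s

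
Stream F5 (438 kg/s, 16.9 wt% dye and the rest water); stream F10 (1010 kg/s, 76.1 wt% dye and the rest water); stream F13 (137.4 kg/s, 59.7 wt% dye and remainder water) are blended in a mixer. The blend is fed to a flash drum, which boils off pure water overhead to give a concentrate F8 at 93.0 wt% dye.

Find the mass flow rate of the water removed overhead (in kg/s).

591.1 kg/s

dye entering = 438×0.169 + 1010×0.761 + 137.4×0.597 = 924.66 kg/s.
All dye reports to F8, so F8 = 924.66/0.930 = 994.26 kg/s.
Total feed = 1585.4 kg/s; overhead = 1585.4 − 994.26 = 591.14 kg/s.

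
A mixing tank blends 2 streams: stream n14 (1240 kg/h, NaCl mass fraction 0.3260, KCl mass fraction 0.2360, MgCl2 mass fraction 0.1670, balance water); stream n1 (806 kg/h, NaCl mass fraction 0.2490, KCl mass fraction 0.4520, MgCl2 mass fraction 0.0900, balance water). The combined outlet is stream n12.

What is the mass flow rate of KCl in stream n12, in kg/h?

KCl out = KCl in = 1240×0.236 + 806×0.452 = 656.95 kg/h.

657 kg/h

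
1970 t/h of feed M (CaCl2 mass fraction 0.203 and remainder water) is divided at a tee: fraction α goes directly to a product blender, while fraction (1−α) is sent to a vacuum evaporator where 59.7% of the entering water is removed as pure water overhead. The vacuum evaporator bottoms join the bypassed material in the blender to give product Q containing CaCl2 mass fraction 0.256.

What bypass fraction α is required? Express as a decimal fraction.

0.565

All 1970×0.203 = 399.91 t/h of CaCl2 reaches Q, so Q = 399.91/0.256 = 1562.1 t/h and vapour = 407.85 t/h.
The evaporator receives (1−α)·1970 of feed at 0.797 water and removes 0.597 of that water:
0.597×0.797×(1−α)×1970 = 407.85
(1−α) = 407.85/937.34 = 0.4351;  α = 0.5649.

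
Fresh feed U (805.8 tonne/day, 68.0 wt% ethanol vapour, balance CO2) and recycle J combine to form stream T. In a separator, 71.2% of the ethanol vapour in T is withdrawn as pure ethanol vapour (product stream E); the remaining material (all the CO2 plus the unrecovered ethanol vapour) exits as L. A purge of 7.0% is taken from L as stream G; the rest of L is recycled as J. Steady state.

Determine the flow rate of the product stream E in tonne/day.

532.9 tonne/day

ethanol vapour in T: m_A = 805.8×0.680 + (1−0.070)·(1−0.712)·m_A, so m_A = 547.94/0.7322 = 748.39 tonne/day.
Product E = 0.712×748.39 = 532.86 tonne/day.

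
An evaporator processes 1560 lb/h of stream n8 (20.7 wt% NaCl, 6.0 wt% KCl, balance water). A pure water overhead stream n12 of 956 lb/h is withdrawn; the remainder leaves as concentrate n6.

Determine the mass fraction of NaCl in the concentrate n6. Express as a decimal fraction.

NaCl is not removed: 1560×0.207 = 322.92 lb/h of NaCl enters n6.
Concentrate = 1560 − 956 = 604 lb/h.
Mass fraction = 322.92/604 = 0.535.

0.535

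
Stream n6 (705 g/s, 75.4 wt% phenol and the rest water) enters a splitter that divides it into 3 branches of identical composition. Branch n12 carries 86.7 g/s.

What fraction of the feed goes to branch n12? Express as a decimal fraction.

0.123

Fraction to n12 = 86.7/705 = 0.1230.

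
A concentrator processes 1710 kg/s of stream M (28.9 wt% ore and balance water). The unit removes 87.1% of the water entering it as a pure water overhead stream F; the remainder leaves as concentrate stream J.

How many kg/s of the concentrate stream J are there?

water entering = 1710×0.711 = 1215.8 kg/s; overhead removed = 0.871×1215.8 = 1059 kg/s.
Concentrate = 1710 − 1059 = 651.03 kg/s.

651 kg/s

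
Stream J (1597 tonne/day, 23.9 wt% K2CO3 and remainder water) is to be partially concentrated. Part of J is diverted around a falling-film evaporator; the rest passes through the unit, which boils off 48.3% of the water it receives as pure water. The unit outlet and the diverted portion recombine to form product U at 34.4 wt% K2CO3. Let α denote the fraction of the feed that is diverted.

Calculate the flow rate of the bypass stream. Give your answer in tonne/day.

All 1597×0.239 = 381.68 tonne/day of K2CO3 reaches U, so U = 381.68/0.344 = 1109.5 tonne/day and vapour = 487.46 tonne/day.
The evaporator receives (1−α)·1597 of feed at 0.761 water and removes 0.483 of that water:
0.483×0.761×(1−α)×1597 = 487.46
(1−α) = 487.46/587 = 0.8304;  α = 0.1696.
Bypass flow = 0.1696×1597 = 270.82 tonne/day.

270.8 tonne/day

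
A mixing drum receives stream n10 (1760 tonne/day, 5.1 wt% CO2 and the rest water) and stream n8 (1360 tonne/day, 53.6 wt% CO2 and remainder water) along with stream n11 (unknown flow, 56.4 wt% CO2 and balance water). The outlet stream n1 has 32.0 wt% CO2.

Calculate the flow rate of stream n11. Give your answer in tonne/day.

Let n11 be the unknown flow. Total out = 3120 + n11.
CO2 balance: 818.72 + 0.564·n11 = 0.320·(3120 + n11)
(0.564 − 0.320)·n11 = 0.320×3120 − 818.72 = 179.68
n11 = 179.68 / 0.244 = 736.39 tonne/day

736.4 tonne/day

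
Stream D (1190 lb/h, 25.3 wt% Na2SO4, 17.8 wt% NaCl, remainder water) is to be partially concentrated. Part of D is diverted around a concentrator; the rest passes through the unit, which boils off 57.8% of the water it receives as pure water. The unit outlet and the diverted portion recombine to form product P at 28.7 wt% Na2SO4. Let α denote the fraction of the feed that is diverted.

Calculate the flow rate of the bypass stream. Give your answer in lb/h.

All 1190×0.253 = 301.07 lb/h of Na2SO4 reaches P, so P = 301.07/0.287 = 1049 lb/h and vapour = 140.98 lb/h.
The evaporator receives (1−α)·1190 of feed at 0.569 water and removes 0.578 of that water:
0.578×0.569×(1−α)×1190 = 140.98
(1−α) = 140.98/391.37 = 0.3602;  α = 0.6398.
Bypass flow = 0.6398×1190 = 761.35 lb/h.

761.3 lb/h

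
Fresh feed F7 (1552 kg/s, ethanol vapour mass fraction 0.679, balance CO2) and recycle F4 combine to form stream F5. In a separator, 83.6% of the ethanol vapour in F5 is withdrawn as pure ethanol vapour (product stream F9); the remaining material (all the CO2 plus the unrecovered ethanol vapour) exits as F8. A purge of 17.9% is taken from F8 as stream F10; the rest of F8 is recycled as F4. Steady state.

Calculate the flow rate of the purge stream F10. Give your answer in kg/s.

533.9 kg/s

CO2 enters only via F7 and leaves only via the purge: 1552×0.321 = 0.179×(CO2 in F8), and the separator passes all CO2, so CO2 in F5 = CO2 in F8 = 2783.2 kg/s.
ethanol vapour in F5: m_A = 1552×0.679 + (1−0.179)·(1−0.836)·m_A, so m_A = 1053.8/0.8654 = 1217.8 kg/s.
F8 = (1−0.836)×1217.8 + 2783.2 = 2982.9 kg/s.
Purge F10 = 0.179×2982.9 = 533.94 kg/s.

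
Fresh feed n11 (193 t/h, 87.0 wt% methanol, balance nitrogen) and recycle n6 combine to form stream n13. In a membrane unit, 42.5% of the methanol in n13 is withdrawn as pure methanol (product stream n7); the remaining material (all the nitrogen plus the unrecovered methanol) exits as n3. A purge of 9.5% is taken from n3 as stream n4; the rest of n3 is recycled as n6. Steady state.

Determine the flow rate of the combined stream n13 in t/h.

614.2 t/h

nitrogen enters only via n11 and leaves only via the purge: 193×0.130 = 0.095×(nitrogen in n3), and the membrane unit passes all nitrogen, so nitrogen in n13 = nitrogen in n3 = 264.11 t/h.
methanol in n13: m_A = 193×0.870 + (1−0.095)·(1−0.425)·m_A, so m_A = 167.91/0.4796 = 350.09 t/h.
n13 = 350.09 + 264.11 = 614.19 t/h.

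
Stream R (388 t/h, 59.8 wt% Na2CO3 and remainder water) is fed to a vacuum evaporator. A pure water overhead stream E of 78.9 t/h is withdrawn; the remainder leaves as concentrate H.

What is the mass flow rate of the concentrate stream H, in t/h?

309.1 t/h

Concentrate = 388 − 78.9 = 309.1 t/h.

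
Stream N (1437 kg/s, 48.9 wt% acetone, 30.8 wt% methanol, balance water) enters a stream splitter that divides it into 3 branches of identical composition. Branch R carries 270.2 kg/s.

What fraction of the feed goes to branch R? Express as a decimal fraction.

Fraction to R = 270.2/1437 = 0.1880.

0.188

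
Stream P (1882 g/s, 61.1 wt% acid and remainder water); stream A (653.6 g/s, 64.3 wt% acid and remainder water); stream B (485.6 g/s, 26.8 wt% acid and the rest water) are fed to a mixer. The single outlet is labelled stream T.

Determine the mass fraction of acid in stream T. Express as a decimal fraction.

0.563

Total flow out = 1882 + 653.6 + 485.6 = 3021.2 g/s.
acid in = 1882×0.611 + 653.6×0.643 + 485.6×0.268 = 1700.3 g/s.
acid mass fraction in T = 1700.3/3021.2 = 0.563.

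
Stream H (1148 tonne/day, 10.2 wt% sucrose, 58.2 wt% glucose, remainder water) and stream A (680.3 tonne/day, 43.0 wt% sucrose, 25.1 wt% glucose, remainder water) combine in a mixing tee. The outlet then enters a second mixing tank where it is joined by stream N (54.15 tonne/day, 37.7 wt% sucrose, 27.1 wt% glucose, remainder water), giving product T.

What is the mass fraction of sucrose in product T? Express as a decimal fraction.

0.228

Overall, product flow = 1882.5 tonne/day.
sucrose in = 1148×0.102 + 680.3×0.430 + 54.15×0.377 = 430.04 tonne/day.
sucrose fraction in T = 0.228.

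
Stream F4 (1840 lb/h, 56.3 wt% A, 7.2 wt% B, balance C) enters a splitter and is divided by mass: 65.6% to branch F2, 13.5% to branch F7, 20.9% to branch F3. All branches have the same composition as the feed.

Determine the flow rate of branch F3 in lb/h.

384.6 lb/h

Branch F3 flow = 0.209×1840 = 384.56 lb/h.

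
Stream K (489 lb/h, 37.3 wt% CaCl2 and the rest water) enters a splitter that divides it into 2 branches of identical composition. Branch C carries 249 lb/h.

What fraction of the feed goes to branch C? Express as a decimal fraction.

Fraction to C = 249/489 = 0.5092.

0.509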